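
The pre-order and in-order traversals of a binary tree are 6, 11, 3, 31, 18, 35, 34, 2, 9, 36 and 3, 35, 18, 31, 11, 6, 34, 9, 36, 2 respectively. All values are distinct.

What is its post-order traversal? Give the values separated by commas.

35, 18, 31, 3, 11, 36, 9, 2, 34, 6

The first element of pre-order is the root; it splits in-order into left and right subtrees.
Root 6: left subtree has 5 nodes {3, 35, 18, 31, 11}, right has 4 {34, 9, 36, 2}.
  Root 11: left subtree has 4 nodes {3, 35, 18, 31}, right has 0 { }.
    Root 3: left subtree has 0 nodes { }, right has 3 {35, 18, 31}.
      Root 31: left subtree has 2 nodes {35, 18}, right has 0 { }.
        Root 18: left subtree has 1 node {35}, right has 0 { }.
  Root 34: left subtree has 0 nodes { }, right has 3 {9, 36, 2}.
    Root 2: left subtree has 2 nodes {9, 36}, right has 0 { }.
      Root 9: left subtree has 0 nodes { }, right has 1 {36}.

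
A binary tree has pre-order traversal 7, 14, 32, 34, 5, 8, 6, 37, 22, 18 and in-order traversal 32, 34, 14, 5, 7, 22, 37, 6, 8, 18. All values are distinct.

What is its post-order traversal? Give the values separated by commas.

The first element of pre-order is the root; it splits in-order into left and right subtrees.
Root 7: left subtree has 4 nodes {32, 34, 14, 5}, right has 5 {22, 37, 6, 8, 18}.
  Root 14: left subtree has 2 nodes {32, 34}, right has 1 {5}.
    Root 32: left subtree has 0 nodes { }, right has 1 {34}.
  Root 8: left subtree has 3 nodes {22, 37, 6}, right has 1 {18}.
    Root 6: left subtree has 2 nodes {22, 37}, right has 0 { }.
      Root 37: left subtree has 1 node {22}, right has 0 { }.

34, 32, 5, 14, 22, 37, 6, 18, 8, 7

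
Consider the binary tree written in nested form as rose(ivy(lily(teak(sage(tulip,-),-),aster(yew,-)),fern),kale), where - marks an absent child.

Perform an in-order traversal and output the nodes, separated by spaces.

In-order visits the left subtree, then the node, then the right subtree.
At rose: go left to ivy.
  At ivy: go left to lily.
    At lily: go left to teak.
      At teak: go left to sage.
        At sage: go left to tulip.
          tulip is a leaf — visit tulip.
        Visit sage.
        At sage: no right child.
      Visit teak.
      At teak: no right child.
    Visit lily.
    At lily: go right to aster.
      At aster: go left to yew.
        yew is a leaf — visit yew.
      Visit aster.
      At aster: no right child.
  Visit ivy.
  At ivy: go right to fern.
    fern is a leaf — visit fern.
Visit rose.
At rose: go right to kale.
  kale is a leaf — visit kale.

tulip sage teak lily yew aster ivy fern rose kale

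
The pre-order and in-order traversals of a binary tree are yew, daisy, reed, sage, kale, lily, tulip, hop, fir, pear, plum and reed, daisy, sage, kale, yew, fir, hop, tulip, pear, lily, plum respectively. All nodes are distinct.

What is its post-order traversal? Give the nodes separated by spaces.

reed kale sage daisy fir hop pear tulip plum lily yew

The first element of pre-order is the root; it splits in-order into left and right subtrees.
Root yew: left subtree has 4 nodes {reed, daisy, sage, kale}, right has 6 {fir, hop, tulip, pear, lily, plum}.
  Root daisy: left subtree has 1 node {reed}, right has 2 {sage, kale}.
    Root sage: left subtree has 0 nodes { }, right has 1 {kale}.
  Root lily: left subtree has 4 nodes {fir, hop, tulip, pear}, right has 1 {plum}.
    Root tulip: left subtree has 2 nodes {fir, hop}, right has 1 {pear}.
      Root hop: left subtree has 1 node {fir}, right has 0 { }.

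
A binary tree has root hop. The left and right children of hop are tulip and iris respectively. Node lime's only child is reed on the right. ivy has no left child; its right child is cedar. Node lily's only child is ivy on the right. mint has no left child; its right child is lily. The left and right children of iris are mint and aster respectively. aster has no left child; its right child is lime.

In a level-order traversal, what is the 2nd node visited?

Level-order visits nodes level by level from the root, left to right within each level.
Level 0: hop
Level 1: tulip, iris
Level 2: mint, aster
Level 3: lily, lime
Level 4: ivy, reed
Level 5: cedar
Full level-order sequence: hop, tulip, iris, mint, aster, lily, lime, ivy, reed, cedar.

tulip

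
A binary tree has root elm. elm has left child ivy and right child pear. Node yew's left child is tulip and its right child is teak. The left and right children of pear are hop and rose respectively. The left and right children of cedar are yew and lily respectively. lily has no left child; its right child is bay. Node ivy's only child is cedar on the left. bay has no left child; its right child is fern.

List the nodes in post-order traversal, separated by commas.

Post-order visits the left subtree, then the right subtree, then the node.
At elm: go left to ivy.
  At ivy: go left to cedar.
    At cedar: go left to yew.
      At yew: go left to tulip.
        tulip is a leaf — visit tulip.
      At yew: go right to teak.
        teak is a leaf — visit teak.
      Visit yew.
    At cedar: go right to lily.
      At lily: no left child.
      At lily: go right to bay.
        At bay: no left child.
        At bay: go right to fern.
          fern is a leaf — visit fern.
        Visit bay.
      Visit lily.
    Visit cedar.
  At ivy: no right child.
  Visit ivy.
At elm: go right to pear.
  At pear: go left to hop.
    hop is a leaf — visit hop.
  At pear: go right to rose.
    rose is a leaf — visit rose.
  Visit pear.
Visit elm.

tulip, teak, yew, fern, bay, lily, cedar, ivy, hop, rose, pear, elm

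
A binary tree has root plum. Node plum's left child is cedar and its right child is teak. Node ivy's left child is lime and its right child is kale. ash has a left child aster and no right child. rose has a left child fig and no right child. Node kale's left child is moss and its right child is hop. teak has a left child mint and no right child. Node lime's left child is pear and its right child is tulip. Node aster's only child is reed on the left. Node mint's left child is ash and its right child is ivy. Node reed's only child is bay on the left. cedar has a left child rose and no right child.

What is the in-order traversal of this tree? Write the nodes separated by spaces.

In-order visits the left subtree, then the node, then the right subtree.
At plum: go left to cedar.
  At cedar: go left to rose.
    At rose: go left to fig.
      fig is a leaf — visit fig.
    Visit rose.
    At rose: no right child.
  Visit cedar.
  At cedar: no right child.
Visit plum.
At plum: go right to teak.
  At teak: go left to mint.
    At mint: go left to ash.
      At ash: go left to aster.
        At aster: go left to reed.
          At reed: go left to bay.
            bay is a leaf — visit bay.
          Visit reed.
          At reed: no right child.
        Visit aster.
        At aster: no right child.
      Visit ash.
      At ash: no right child.
    Visit mint.
    At mint: go right to ivy.
      At ivy: go left to lime.
        At lime: go left to pear.
          pear is a leaf — visit pear.
        Visit lime.
        At lime: go right to tulip.
          tulip is a leaf — visit tulip.
      Visit ivy.
      At ivy: go right to kale.
        At kale: go left to moss.
          moss is a leaf — visit moss.
        Visit kale.
        At kale: go right to hop.
          hop is a leaf — visit hop.
  Visit teak.
  At teak: no right child.

fig rose cedar plum bay reed aster ash mint pear lime tulip ivy moss kale hop teak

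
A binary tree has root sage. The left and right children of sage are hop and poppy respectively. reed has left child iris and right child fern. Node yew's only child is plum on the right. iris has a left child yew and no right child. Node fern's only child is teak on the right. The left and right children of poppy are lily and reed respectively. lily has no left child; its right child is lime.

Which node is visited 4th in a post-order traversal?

plum

Post-order visits the left subtree, then the right subtree, then the node.
At sage: go left to hop.
  hop is a leaf — visit hop.
At sage: go right to poppy.
  At poppy: go left to lily.
    At lily: no left child.
    At lily: go right to lime.
      lime is a leaf — visit lime.
    Visit lily.
  At poppy: go right to reed.
    At reed: go left to iris.
      At iris: go left to yew.
        At yew: no left child.
        At yew: go right to plum.
          plum is a leaf — visit plum.
        Visit yew.
      At iris: no right child.
      Visit iris.
    At reed: go right to fern.
      At fern: no left child.
      At fern: go right to teak.
        teak is a leaf — visit teak.
      Visit fern.
    Visit reed.
  Visit poppy.
Visit sage.
Full post-order sequence: hop, lime, lily, plum, yew, iris, teak, fern, reed, poppy, sage.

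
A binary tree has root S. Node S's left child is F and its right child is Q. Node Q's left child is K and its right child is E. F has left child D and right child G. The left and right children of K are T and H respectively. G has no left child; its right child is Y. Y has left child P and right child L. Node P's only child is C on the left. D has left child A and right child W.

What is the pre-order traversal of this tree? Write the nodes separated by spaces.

S F D A W G Y P C L Q K T H E

Pre-order visits the node, then its left subtree, then its right subtree.
Visit S.
At S: go left to F.
  Visit F.
  At F: go left to D.
    Visit D.
    At D: go left to A.
      A is a leaf — visit A.
    At D: go right to W.
      W is a leaf — visit W.
  At F: go right to G.
    Visit G.
    At G: no left child.
    At G: go right to Y.
      Visit Y.
      At Y: go left to P.
        Visit P.
        At P: go left to C.
          C is a leaf — visit C.
        At P: no right child.
      At Y: go right to L.
        L is a leaf — visit L.
At S: go right to Q.
  Visit Q.
  At Q: go left to K.
    Visit K.
    At K: go left to T.
      T is a leaf — visit T.
    At K: go right to H.
      H is a leaf — visit H.
  At Q: go right to E.
    E is a leaf — visit E.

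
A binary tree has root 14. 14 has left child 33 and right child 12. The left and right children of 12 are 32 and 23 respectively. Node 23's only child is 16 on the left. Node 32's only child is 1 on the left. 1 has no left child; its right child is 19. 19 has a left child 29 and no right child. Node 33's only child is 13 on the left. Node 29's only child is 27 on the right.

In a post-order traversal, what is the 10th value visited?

12

Post-order visits the left subtree, then the right subtree, then the node.
At 14: go left to 33.
  At 33: go left to 13.
    13 is a leaf — visit 13.
  At 33: no right child.
  Visit 33.
At 14: go right to 12.
  At 12: go left to 32.
    At 32: go left to 1.
      At 1: no left child.
      At 1: go right to 19.
        At 19: go left to 29.
          At 29: no left child.
          At 29: go right to 27.
            27 is a leaf — visit 27.
          Visit 29.
        At 19: no right child.
        Visit 19.
      Visit 1.
    At 32: no right child.
    Visit 32.
  At 12: go right to 23.
    At 23: go left to 16.
      16 is a leaf — visit 16.
    At 23: no right child.
    Visit 23.
  Visit 12.
Visit 14.
Full post-order sequence: 13, 33, 27, 29, 19, 1, 32, 16, 23, 12, 14.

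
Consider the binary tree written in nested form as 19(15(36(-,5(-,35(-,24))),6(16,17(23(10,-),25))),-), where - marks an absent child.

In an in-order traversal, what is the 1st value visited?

In-order visits the left subtree, then the node, then the right subtree.
At 19: go left to 15.
  At 15: go left to 36.
    At 36: no left child.
    Visit 36.
    At 36: go right to 5.
      At 5: no left child.
      Visit 5.
      At 5: go right to 35.
        At 35: no left child.
        Visit 35.
        At 35: go right to 24.
          24 is a leaf — visit 24.
  Visit 15.
  At 15: go right to 6.
    At 6: go left to 16.
      16 is a leaf — visit 16.
    Visit 6.
    At 6: go right to 17.
      At 17: go left to 23.
        At 23: go left to 10.
          10 is a leaf — visit 10.
        Visit 23.
        At 23: no right child.
      Visit 17.
      At 17: go right to 25.
        25 is a leaf — visit 25.
Visit 19.
At 19: no right child.
Full in-order sequence: 36, 5, 35, 24, 15, 16, 6, 10, 23, 17, 25, 19.

36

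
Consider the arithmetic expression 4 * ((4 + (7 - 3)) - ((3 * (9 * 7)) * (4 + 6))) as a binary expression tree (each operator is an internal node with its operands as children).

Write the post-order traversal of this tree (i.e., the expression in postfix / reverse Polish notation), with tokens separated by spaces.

Post-order on an expression tree gives postfix notation: for each operator, emit left operand, right operand, then the operator.

4 4 7 3 - + 3 9 7 * * 4 6 + * - *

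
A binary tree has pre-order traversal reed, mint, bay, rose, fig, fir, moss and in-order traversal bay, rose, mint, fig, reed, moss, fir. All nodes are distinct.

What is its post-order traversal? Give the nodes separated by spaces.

The first element of pre-order is the root; it splits in-order into left and right subtrees.
Root reed: left subtree has 4 nodes {bay, rose, mint, fig}, right has 2 {moss, fir}.
  Root mint: left subtree has 2 nodes {bay, rose}, right has 1 {fig}.
    Root bay: left subtree has 0 nodes { }, right has 1 {rose}.
  Root fir: left subtree has 1 node {moss}, right has 0 { }.

rose bay fig mint moss fir reed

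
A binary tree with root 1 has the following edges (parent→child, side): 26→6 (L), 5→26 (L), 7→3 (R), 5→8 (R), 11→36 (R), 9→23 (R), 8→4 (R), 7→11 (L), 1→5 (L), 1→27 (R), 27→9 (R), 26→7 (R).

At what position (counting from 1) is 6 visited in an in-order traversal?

In-order visits the left subtree, then the node, then the right subtree.
At 1: go left to 5.
  At 5: go left to 26.
    At 26: go left to 6.
      6 is a leaf — visit 6.
    Visit 26.
    At 26: go right to 7.
      At 7: go left to 11.
        At 11: no left child.
        Visit 11.
        At 11: go right to 36.
          36 is a leaf — visit 36.
      Visit 7.
      At 7: go right to 3.
        3 is a leaf — visit 3.
  Visit 5.
  At 5: go right to 8.
    At 8: no left child.
    Visit 8.
    At 8: go right to 4.
      4 is a leaf — visit 4.
Visit 1.
At 1: go right to 27.
  At 27: no left child.
  Visit 27.
  At 27: go right to 9.
    At 9: no left child.
    Visit 9.
    At 9: go right to 23.
      23 is a leaf — visit 23.
Full in-order sequence: 6, 26, 11, 36, 7, 3, 5, 8, 4, 1, 27, 9, 23.

1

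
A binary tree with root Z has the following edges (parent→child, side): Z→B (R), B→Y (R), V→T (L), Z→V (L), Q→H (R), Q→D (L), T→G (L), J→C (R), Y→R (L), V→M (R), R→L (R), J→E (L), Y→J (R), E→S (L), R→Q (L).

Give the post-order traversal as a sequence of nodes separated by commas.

G, T, M, V, D, H, Q, L, R, S, E, C, J, Y, B, Z

Post-order visits the left subtree, then the right subtree, then the node.
At Z: go left to V.
  At V: go left to T.
    At T: go left to G.
      G is a leaf — visit G.
    At T: no right child.
    Visit T.
  At V: go right to M.
    M is a leaf — visit M.
  Visit V.
At Z: go right to B.
  At B: no left child.
  At B: go right to Y.
    At Y: go left to R.
      At R: go left to Q.
        At Q: go left to D.
          D is a leaf — visit D.
        At Q: go right to H.
          H is a leaf — visit H.
        Visit Q.
      At R: go right to L.
        L is a leaf — visit L.
      Visit R.
    At Y: go right to J.
      At J: go left to E.
        At E: go left to S.
          S is a leaf — visit S.
        At E: no right child.
        Visit E.
      At J: go right to C.
        C is a leaf — visit C.
      Visit J.
    Visit Y.
  Visit B.
Visit Z.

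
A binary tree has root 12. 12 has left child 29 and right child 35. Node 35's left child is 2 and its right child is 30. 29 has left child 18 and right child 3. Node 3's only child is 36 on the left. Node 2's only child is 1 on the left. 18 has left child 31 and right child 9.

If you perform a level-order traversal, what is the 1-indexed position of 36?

Level-order visits nodes level by level from the root, left to right within each level.
Level 0: 12
Level 1: 29, 35
Level 2: 18, 3, 2, 30
Level 3: 31, 9, 36, 1
Full level-order sequence: 12, 29, 35, 18, 3, 2, 30, 31, 9, 36, 1.

10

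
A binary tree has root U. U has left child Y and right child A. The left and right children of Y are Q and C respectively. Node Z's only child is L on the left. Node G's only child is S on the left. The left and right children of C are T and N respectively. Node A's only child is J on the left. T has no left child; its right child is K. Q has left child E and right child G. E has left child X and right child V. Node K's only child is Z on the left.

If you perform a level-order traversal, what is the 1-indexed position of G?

8

Level-order visits nodes level by level from the root, left to right within each level.
Level 0: U
Level 1: Y, A
Level 2: Q, C, J
Level 3: E, G, T, N
Level 4: X, V, S, K
Level 5: Z
Level 6: L
Full level-order sequence: U, Y, A, Q, C, J, E, G, T, N, X, V, S, K, Z, L.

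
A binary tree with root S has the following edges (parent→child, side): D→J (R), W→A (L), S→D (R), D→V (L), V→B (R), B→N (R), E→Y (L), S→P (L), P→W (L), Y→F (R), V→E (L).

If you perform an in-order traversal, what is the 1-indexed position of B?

9

In-order visits the left subtree, then the node, then the right subtree.
At S: go left to P.
  At P: go left to W.
    At W: go left to A.
      A is a leaf — visit A.
    Visit W.
    At W: no right child.
  Visit P.
  At P: no right child.
Visit S.
At S: go right to D.
  At D: go left to V.
    At V: go left to E.
      At E: go left to Y.
        At Y: no left child.
        Visit Y.
        At Y: go right to F.
          F is a leaf — visit F.
      Visit E.
      At E: no right child.
    Visit V.
    At V: go right to B.
      At B: no left child.
      Visit B.
      At B: go right to N.
        N is a leaf — visit N.
  Visit D.
  At D: go right to J.
    J is a leaf — visit J.
Full in-order sequence: A, W, P, S, Y, F, E, V, B, N, D, J.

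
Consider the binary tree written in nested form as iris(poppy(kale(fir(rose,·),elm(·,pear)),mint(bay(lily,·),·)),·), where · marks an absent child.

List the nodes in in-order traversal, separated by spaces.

rose fir kale elm pear poppy lily bay mint iris

In-order visits the left subtree, then the node, then the right subtree.
At iris: go left to poppy.
  At poppy: go left to kale.
    At kale: go left to fir.
      At fir: go left to rose.
        rose is a leaf — visit rose.
      Visit fir.
      At fir: no right child.
    Visit kale.
    At kale: go right to elm.
      At elm: no left child.
      Visit elm.
      At elm: go right to pear.
        pear is a leaf — visit pear.
  Visit poppy.
  At poppy: go right to mint.
    At mint: go left to bay.
      At bay: go left to lily.
        lily is a leaf — visit lily.
      Visit bay.
      At bay: no right child.
    Visit mint.
    At mint: no right child.
Visit iris.
At iris: no right child.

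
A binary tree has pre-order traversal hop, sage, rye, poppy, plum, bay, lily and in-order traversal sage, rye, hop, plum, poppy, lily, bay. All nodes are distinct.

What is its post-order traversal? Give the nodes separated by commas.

rye, sage, plum, lily, bay, poppy, hop

The first element of pre-order is the root; it splits in-order into left and right subtrees.
Root hop: left subtree has 2 nodes {sage, rye}, right has 4 {plum, poppy, lily, bay}.
  Root sage: left subtree has 0 nodes { }, right has 1 {rye}.
  Root poppy: left subtree has 1 node {plum}, right has 2 {lily, bay}.
    Root bay: left subtree has 1 node {lily}, right has 0 { }.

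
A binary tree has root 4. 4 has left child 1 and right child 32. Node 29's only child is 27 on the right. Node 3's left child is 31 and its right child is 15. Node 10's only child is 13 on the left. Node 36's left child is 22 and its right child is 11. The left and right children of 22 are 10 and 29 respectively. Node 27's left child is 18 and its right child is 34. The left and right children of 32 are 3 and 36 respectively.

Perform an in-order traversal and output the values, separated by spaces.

1 4 31 3 15 32 13 10 22 29 18 27 34 36 11

In-order visits the left subtree, then the node, then the right subtree.
At 4: go left to 1.
  1 is a leaf — visit 1.
Visit 4.
At 4: go right to 32.
  At 32: go left to 3.
    At 3: go left to 31.
      31 is a leaf — visit 31.
    Visit 3.
    At 3: go right to 15.
      15 is a leaf — visit 15.
  Visit 32.
  At 32: go right to 36.
    At 36: go left to 22.
      At 22: go left to 10.
        At 10: go left to 13.
          13 is a leaf — visit 13.
        Visit 10.
        At 10: no right child.
      Visit 22.
      At 22: go right to 29.
        At 29: no left child.
        Visit 29.
        At 29: go right to 27.
          At 27: go left to 18.
            18 is a leaf — visit 18.
          Visit 27.
          At 27: go right to 34.
            34 is a leaf — visit 34.
    Visit 36.
    At 36: go right to 11.
      11 is a leaf — visit 11.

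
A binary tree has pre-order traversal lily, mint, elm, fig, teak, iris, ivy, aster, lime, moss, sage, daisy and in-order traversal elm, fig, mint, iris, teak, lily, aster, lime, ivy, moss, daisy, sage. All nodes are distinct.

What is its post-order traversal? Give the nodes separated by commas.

The first element of pre-order is the root; it splits in-order into left and right subtrees.
Root lily: left subtree has 5 nodes {elm, fig, mint, iris, teak}, right has 6 {aster, lime, ivy, moss, daisy, sage}.
  Root mint: left subtree has 2 nodes {elm, fig}, right has 2 {iris, teak}.
    Root elm: left subtree has 0 nodes { }, right has 1 {fig}.
    Root teak: left subtree has 1 node {iris}, right has 0 { }.
  Root ivy: left subtree has 2 nodes {aster, lime}, right has 3 {moss, daisy, sage}.
    Root aster: left subtree has 0 nodes { }, right has 1 {lime}.
    Root moss: left subtree has 0 nodes { }, right has 2 {daisy, sage}.
      Root sage: left subtree has 1 node {daisy}, right has 0 { }.

fig, elm, iris, teak, mint, lime, aster, daisy, sage, moss, ivy, lily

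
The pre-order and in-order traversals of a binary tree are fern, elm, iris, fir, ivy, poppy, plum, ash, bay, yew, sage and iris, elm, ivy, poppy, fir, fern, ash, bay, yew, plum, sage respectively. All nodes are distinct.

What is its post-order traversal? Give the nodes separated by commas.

The first element of pre-order is the root; it splits in-order into left and right subtrees.
Root fern: left subtree has 5 nodes {iris, elm, ivy, poppy, fir}, right has 5 {ash, bay, yew, plum, sage}.
  Root elm: left subtree has 1 node {iris}, right has 3 {ivy, poppy, fir}.
    Root fir: left subtree has 2 nodes {ivy, poppy}, right has 0 { }.
      Root ivy: left subtree has 0 nodes { }, right has 1 {poppy}.
  Root plum: left subtree has 3 nodes {ash, bay, yew}, right has 1 {sage}.
    Root ash: left subtree has 0 nodes { }, right has 2 {bay, yew}.
      Root bay: left subtree has 0 nodes { }, right has 1 {yew}.

iris, poppy, ivy, fir, elm, yew, bay, ash, sage, plum, fern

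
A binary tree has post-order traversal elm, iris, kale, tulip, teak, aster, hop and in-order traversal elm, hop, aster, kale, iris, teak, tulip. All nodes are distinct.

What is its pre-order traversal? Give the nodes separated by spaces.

hop elm aster teak kale iris tulip

The last element of post-order is the root; it splits in-order into left and right subtrees.
Root hop: left subtree has 1 node {elm}, right has 5 {aster, kale, iris, teak, tulip}.
  Root aster: left subtree has 0 nodes { }, right has 4 {kale, iris, teak, tulip}.
    Root teak: left subtree has 2 nodes {kale, iris}, right has 1 {tulip}.
      Root kale: left subtree has 0 nodes { }, right has 1 {iris}.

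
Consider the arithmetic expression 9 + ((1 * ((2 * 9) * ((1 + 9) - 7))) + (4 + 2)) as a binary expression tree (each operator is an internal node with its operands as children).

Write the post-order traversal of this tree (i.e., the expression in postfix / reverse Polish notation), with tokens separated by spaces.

9 1 2 9 * 1 9 + 7 - * * 4 2 + + +

Post-order on an expression tree gives postfix notation: for each operator, emit left operand, right operand, then the operator.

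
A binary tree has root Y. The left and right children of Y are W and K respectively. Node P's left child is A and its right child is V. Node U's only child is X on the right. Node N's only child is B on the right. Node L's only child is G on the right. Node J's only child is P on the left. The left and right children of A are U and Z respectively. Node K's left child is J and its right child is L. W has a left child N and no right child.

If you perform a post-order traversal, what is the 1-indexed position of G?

Post-order visits the left subtree, then the right subtree, then the node.
At Y: go left to W.
  At W: go left to N.
    At N: no left child.
    At N: go right to B.
      B is a leaf — visit B.
    Visit N.
  At W: no right child.
  Visit W.
At Y: go right to K.
  At K: go left to J.
    At J: go left to P.
      At P: go left to A.
        At A: go left to U.
          At U: no left child.
          At U: go right to X.
            X is a leaf — visit X.
          Visit U.
        At A: go right to Z.
          Z is a leaf — visit Z.
        Visit A.
      At P: go right to V.
        V is a leaf — visit V.
      Visit P.
    At J: no right child.
    Visit J.
  At K: go right to L.
    At L: no left child.
    At L: go right to G.
      G is a leaf — visit G.
    Visit L.
  Visit K.
Visit Y.
Full post-order sequence: B, N, W, X, U, Z, A, V, P, J, G, L, K, Y.

11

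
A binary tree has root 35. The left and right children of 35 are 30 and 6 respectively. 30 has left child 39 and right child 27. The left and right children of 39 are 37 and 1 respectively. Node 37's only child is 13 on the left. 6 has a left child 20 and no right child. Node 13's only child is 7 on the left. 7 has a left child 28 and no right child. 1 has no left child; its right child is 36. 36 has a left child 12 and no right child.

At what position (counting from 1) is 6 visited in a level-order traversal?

3

Level-order visits nodes level by level from the root, left to right within each level.
Level 0: 35
Level 1: 30, 6
Level 2: 39, 27, 20
Level 3: 37, 1
Level 4: 13, 36
Level 5: 7, 12
Level 6: 28
Full level-order sequence: 35, 30, 6, 39, 27, 20, 37, 1, 13, 36, 7, 12, 28.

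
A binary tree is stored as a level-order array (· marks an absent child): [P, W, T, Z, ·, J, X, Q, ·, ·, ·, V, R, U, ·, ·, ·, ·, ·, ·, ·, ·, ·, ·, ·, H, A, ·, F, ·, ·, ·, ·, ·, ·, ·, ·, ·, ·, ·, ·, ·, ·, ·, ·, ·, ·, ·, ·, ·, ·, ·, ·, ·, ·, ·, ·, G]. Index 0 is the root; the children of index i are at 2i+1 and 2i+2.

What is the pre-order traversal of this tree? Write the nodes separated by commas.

Pre-order visits the node, then its left subtree, then its right subtree.
Visit P.
At P: go left to W.
  Visit W.
  At W: go left to Z.
    Visit Z.
    At Z: go left to Q.
      Q is a leaf — visit Q.
    At Z: no right child.
  At W: no right child.
At P: go right to T.
  Visit T.
  At T: go left to J.
    Visit J.
    At J: go left to V.
      V is a leaf — visit V.
    At J: go right to R.
      Visit R.
      At R: go left to H.
        H is a leaf — visit H.
      At R: go right to A.
        A is a leaf — visit A.
  At T: go right to X.
    Visit X.
    At X: go left to U.
      Visit U.
      At U: no left child.
      At U: go right to F.
        Visit F.
        At F: go left to G.
          G is a leaf — visit G.
        At F: no right child.
    At X: no right child.

P, W, Z, Q, T, J, V, R, H, A, X, U, F, G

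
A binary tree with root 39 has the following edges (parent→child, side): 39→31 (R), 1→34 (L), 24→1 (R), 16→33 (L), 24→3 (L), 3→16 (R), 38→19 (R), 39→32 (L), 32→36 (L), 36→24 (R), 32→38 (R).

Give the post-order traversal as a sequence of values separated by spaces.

33 16 3 34 1 24 36 19 38 32 31 39

Post-order visits the left subtree, then the right subtree, then the node.
At 39: go left to 32.
  At 32: go left to 36.
    At 36: no left child.
    At 36: go right to 24.
      At 24: go left to 3.
        At 3: no left child.
        At 3: go right to 16.
          At 16: go left to 33.
            33 is a leaf — visit 33.
          At 16: no right child.
          Visit 16.
        Visit 3.
      At 24: go right to 1.
        At 1: go left to 34.
          34 is a leaf — visit 34.
        At 1: no right child.
        Visit 1.
      Visit 24.
    Visit 36.
  At 32: go right to 38.
    At 38: no left child.
    At 38: go right to 19.
      19 is a leaf — visit 19.
    Visit 38.
  Visit 32.
At 39: go right to 31.
  31 is a leaf — visit 31.
Visit 39.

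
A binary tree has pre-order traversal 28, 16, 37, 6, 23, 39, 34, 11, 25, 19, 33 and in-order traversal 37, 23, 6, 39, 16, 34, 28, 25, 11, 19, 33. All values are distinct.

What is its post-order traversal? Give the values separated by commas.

The first element of pre-order is the root; it splits in-order into left and right subtrees.
Root 28: left subtree has 6 nodes {37, 23, 6, 39, 16, 34}, right has 4 {25, 11, 19, 33}.
  Root 16: left subtree has 4 nodes {37, 23, 6, 39}, right has 1 {34}.
    Root 37: left subtree has 0 nodes { }, right has 3 {23, 6, 39}.
      Root 6: left subtree has 1 node {23}, right has 1 {39}.
  Root 11: left subtree has 1 node {25}, right has 2 {19, 33}.
    Root 19: left subtree has 0 nodes { }, right has 1 {33}.

23, 39, 6, 37, 34, 16, 25, 33, 19, 11, 28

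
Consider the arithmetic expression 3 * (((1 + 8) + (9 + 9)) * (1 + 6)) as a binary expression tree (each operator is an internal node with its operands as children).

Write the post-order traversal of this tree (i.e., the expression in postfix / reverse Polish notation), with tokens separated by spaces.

3 1 8 + 9 9 + + 1 6 + * *

Post-order on an expression tree gives postfix notation: for each operator, emit left operand, right operand, then the operator.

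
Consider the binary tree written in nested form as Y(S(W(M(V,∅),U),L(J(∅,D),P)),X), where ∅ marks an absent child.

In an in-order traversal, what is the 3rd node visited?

W

In-order visits the left subtree, then the node, then the right subtree.
At Y: go left to S.
  At S: go left to W.
    At W: go left to M.
      At M: go left to V.
        V is a leaf — visit V.
      Visit M.
      At M: no right child.
    Visit W.
    At W: go right to U.
      U is a leaf — visit U.
  Visit S.
  At S: go right to L.
    At L: go left to J.
      At J: no left child.
      Visit J.
      At J: go right to D.
        D is a leaf — visit D.
    Visit L.
    At L: go right to P.
      P is a leaf — visit P.
Visit Y.
At Y: go right to X.
  X is a leaf — visit X.
Full in-order sequence: V, M, W, U, S, J, D, L, P, Y, X.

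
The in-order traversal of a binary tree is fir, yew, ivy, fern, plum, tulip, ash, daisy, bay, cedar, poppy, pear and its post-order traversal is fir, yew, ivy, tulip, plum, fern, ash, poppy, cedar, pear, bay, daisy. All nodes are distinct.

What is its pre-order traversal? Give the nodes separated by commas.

The last element of post-order is the root; it splits in-order into left and right subtrees.
Root daisy: left subtree has 7 nodes {fir, yew, ivy, fern, plum, tulip, ash}, right has 4 {bay, cedar, poppy, pear}.
  Root ash: left subtree has 6 nodes {fir, yew, ivy, fern, plum, tulip}, right has 0 { }.
    Root fern: left subtree has 3 nodes {fir, yew, ivy}, right has 2 {plum, tulip}.
      Root ivy: left subtree has 2 nodes {fir, yew}, right has 0 { }.
        Root yew: left subtree has 1 node {fir}, right has 0 { }.
      Root plum: left subtree has 0 nodes { }, right has 1 {tulip}.
  Root bay: left subtree has 0 nodes { }, right has 3 {cedar, poppy, pear}.
    Root pear: left subtree has 2 nodes {cedar, poppy}, right has 0 { }.
      Root cedar: left subtree has 0 nodes { }, right has 1 {poppy}.

daisy, ash, fern, ivy, yew, fir, plum, tulip, bay, pear, cedar, poppy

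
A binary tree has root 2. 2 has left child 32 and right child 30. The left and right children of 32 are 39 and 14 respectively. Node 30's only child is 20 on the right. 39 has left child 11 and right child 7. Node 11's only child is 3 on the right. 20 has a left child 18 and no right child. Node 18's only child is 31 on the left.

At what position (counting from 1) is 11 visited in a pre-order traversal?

Pre-order visits the node, then its left subtree, then its right subtree.
Visit 2.
At 2: go left to 32.
  Visit 32.
  At 32: go left to 39.
    Visit 39.
    At 39: go left to 11.
      Visit 11.
      At 11: no left child.
      At 11: go right to 3.
        3 is a leaf — visit 3.
    At 39: go right to 7.
      7 is a leaf — visit 7.
  At 32: go right to 14.
    14 is a leaf — visit 14.
At 2: go right to 30.
  Visit 30.
  At 30: no left child.
  At 30: go right to 20.
    Visit 20.
    At 20: go left to 18.
      Visit 18.
      At 18: go left to 31.
        31 is a leaf — visit 31.
      At 18: no right child.
    At 20: no right child.
Full pre-order sequence: 2, 32, 39, 11, 3, 7, 14, 30, 20, 18, 31.

4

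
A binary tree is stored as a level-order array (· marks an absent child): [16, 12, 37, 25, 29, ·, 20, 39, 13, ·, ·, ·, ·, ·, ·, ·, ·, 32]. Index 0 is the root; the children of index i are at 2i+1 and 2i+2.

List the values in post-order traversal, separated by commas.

39, 32, 13, 25, 29, 12, 20, 37, 16

Post-order visits the left subtree, then the right subtree, then the node.
At 16: go left to 12.
  At 12: go left to 25.
    At 25: go left to 39.
      39 is a leaf — visit 39.
    At 25: go right to 13.
      At 13: go left to 32.
        32 is a leaf — visit 32.
      At 13: no right child.
      Visit 13.
    Visit 25.
  At 12: go right to 29.
    29 is a leaf — visit 29.
  Visit 12.
At 16: go right to 37.
  At 37: no left child.
  At 37: go right to 20.
    20 is a leaf — visit 20.
  Visit 37.
Visit 16.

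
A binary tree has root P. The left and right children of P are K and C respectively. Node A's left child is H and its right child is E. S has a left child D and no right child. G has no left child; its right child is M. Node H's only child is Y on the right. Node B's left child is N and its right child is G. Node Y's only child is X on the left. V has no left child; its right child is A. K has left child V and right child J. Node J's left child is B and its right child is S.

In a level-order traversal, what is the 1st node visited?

Level-order visits nodes level by level from the root, left to right within each level.
Level 0: P
Level 1: K, C
Level 2: V, J
Level 3: A, B, S
Level 4: H, E, N, G, D
Level 5: Y, M
Level 6: X
Full level-order sequence: P, K, C, V, J, A, B, S, H, E, N, G, D, Y, M, X.

P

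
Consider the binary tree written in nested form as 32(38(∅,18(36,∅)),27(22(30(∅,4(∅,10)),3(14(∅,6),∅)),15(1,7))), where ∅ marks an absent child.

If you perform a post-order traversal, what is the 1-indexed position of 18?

2

Post-order visits the left subtree, then the right subtree, then the node.
At 32: go left to 38.
  At 38: no left child.
  At 38: go right to 18.
    At 18: go left to 36.
      36 is a leaf — visit 36.
    At 18: no right child.
    Visit 18.
  Visit 38.
At 32: go right to 27.
  At 27: go left to 22.
    At 22: go left to 30.
      At 30: no left child.
      At 30: go right to 4.
        At 4: no left child.
        At 4: go right to 10.
          10 is a leaf — visit 10.
        Visit 4.
      Visit 30.
    At 22: go right to 3.
      At 3: go left to 14.
        At 14: no left child.
        At 14: go right to 6.
          6 is a leaf — visit 6.
        Visit 14.
      At 3: no right child.
      Visit 3.
    Visit 22.
  At 27: go right to 15.
    At 15: go left to 1.
      1 is a leaf — visit 1.
    At 15: go right to 7.
      7 is a leaf — visit 7.
    Visit 15.
  Visit 27.
Visit 32.
Full post-order sequence: 36, 18, 38, 10, 4, 30, 6, 14, 3, 22, 1, 7, 15, 27, 32.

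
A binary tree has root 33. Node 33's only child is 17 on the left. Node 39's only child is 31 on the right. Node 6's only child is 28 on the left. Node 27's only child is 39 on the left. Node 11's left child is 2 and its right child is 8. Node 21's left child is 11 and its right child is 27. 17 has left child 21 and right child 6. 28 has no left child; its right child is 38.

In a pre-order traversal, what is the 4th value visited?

11

Pre-order visits the node, then its left subtree, then its right subtree.
Visit 33.
At 33: go left to 17.
  Visit 17.
  At 17: go left to 21.
    Visit 21.
    At 21: go left to 11.
      Visit 11.
      At 11: go left to 2.
        2 is a leaf — visit 2.
      At 11: go right to 8.
        8 is a leaf — visit 8.
    At 21: go right to 27.
      Visit 27.
      At 27: go left to 39.
        Visit 39.
        At 39: no left child.
        At 39: go right to 31.
          31 is a leaf — visit 31.
      At 27: no right child.
  At 17: go right to 6.
    Visit 6.
    At 6: go left to 28.
      Visit 28.
      At 28: no left child.
      At 28: go right to 38.
        38 is a leaf — visit 38.
    At 6: no right child.
At 33: no right child.
Full pre-order sequence: 33, 17, 21, 11, 2, 8, 27, 39, 31, 6, 28, 38.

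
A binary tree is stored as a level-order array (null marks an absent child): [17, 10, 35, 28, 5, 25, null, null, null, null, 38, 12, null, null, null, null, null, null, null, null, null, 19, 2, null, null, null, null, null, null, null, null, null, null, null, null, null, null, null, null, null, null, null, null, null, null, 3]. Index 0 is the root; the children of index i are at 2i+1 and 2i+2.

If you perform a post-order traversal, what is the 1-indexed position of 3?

3

Post-order visits the left subtree, then the right subtree, then the node.
At 17: go left to 10.
  At 10: go left to 28.
    28 is a leaf — visit 28.
  At 10: go right to 5.
    At 5: no left child.
    At 5: go right to 38.
      At 38: go left to 19.
        19 is a leaf — visit 19.
      At 38: go right to 2.
        At 2: go left to 3.
          3 is a leaf — visit 3.
        At 2: no right child.
        Visit 2.
      Visit 38.
    Visit 5.
  Visit 10.
At 17: go right to 35.
  At 35: go left to 25.
    At 25: go left to 12.
      12 is a leaf — visit 12.
    At 25: no right child.
    Visit 25.
  At 35: no right child.
  Visit 35.
Visit 17.
Full post-order sequence: 28, 19, 3, 2, 38, 5, 10, 12, 25, 35, 17.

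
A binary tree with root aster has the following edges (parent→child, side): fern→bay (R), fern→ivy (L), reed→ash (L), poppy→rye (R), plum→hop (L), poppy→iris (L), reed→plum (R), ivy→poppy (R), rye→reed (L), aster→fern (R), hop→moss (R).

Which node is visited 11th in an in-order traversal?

fern

In-order visits the left subtree, then the node, then the right subtree.
At aster: no left child.
Visit aster.
At aster: go right to fern.
  At fern: go left to ivy.
    At ivy: no left child.
    Visit ivy.
    At ivy: go right to poppy.
      At poppy: go left to iris.
        iris is a leaf — visit iris.
      Visit poppy.
      At poppy: go right to rye.
        At rye: go left to reed.
          At reed: go left to ash.
            ash is a leaf — visit ash.
          Visit reed.
          At reed: go right to plum.
            At plum: go left to hop.
              At hop: no left child.
              Visit hop.
              At hop: go right to moss.
                moss is a leaf — visit moss.
            Visit plum.
            At plum: no right child.
        Visit rye.
        At rye: no right child.
  Visit fern.
  At fern: go right to bay.
    bay is a leaf — visit bay.
Full in-order sequence: aster, ivy, iris, poppy, ash, reed, hop, moss, plum, rye, fern, bay.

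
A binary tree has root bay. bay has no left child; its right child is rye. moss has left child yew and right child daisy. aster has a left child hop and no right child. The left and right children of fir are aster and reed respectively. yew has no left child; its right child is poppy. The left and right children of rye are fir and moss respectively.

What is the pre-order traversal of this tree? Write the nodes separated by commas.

bay, rye, fir, aster, hop, reed, moss, yew, poppy, daisy

Pre-order visits the node, then its left subtree, then its right subtree.
Visit bay.
At bay: no left child.
At bay: go right to rye.
  Visit rye.
  At rye: go left to fir.
    Visit fir.
    At fir: go left to aster.
      Visit aster.
      At aster: go left to hop.
        hop is a leaf — visit hop.
      At aster: no right child.
    At fir: go right to reed.
      reed is a leaf — visit reed.
  At rye: go right to moss.
    Visit moss.
    At moss: go left to yew.
      Visit yew.
      At yew: no left child.
      At yew: go right to poppy.
        poppy is a leaf — visit poppy.
    At moss: go right to daisy.
      daisy is a leaf — visit daisy.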